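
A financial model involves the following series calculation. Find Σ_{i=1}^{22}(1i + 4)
= 1·Σ i + 4·22 = 1·253 + 88 = 341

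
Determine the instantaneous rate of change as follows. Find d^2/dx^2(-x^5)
Apply power rule 2 times:
d^1: -5x^4
d^2: -20x^3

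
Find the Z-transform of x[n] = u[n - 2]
Using the time-shift property: Z{u[n-2]} = z^(-2)*z/(z-1)
= z^(-1)/(z-1)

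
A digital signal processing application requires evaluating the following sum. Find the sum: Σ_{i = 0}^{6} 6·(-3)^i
Geometric series: S = a(1 - r^n)/(1 - r)
a = 6, r = -3, n = 7
S = 6(1 + 2187)/4 = 3282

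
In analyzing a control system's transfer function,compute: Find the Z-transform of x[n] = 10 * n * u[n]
Z{n * u[n]} = z/(z-1)^2
By linearity: Z{10 * n * u[n]} = 10z/(z-1)^2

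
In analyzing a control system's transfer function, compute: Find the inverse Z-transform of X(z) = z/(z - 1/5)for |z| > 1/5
Standard pair: z/(z-a) <-> a^n * u[n] for causal signals
With a=1/5: x[n]=(1/5)^n * u[n]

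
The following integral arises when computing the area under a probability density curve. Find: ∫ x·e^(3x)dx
Integration by parts: u=x, dv=e^(3x) dx
du=dx, v=e^(3x)/3
=x·e^(3x)/3 - ∫ e^(3x)/3 dx
=x·e^(3x)/3 - e^(3x)/9+C

Answer: e^(3x)(x/3-1/9)+C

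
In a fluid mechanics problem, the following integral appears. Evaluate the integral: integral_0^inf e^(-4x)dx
integral_0^inf e^(-4x) dx = [-1/4 * e^(-4x)]_0^inf
= 0 - (-1/4) = 1/4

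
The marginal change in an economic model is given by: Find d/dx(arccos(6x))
d/dx[arccos(u)]=-u'/√(1-u²), u=6x, u'=6

Answer: -6/√(1-36x²)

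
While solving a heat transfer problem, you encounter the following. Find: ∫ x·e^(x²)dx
Let u=x², du=2x dx
∫ (1/2)e^u du=e^u/2+C

Answer: e^(x²)/2+C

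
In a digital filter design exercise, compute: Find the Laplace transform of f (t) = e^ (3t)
L{e^(at)} = 1/(s-a)
L{e^(3t)} = 1/(s-3)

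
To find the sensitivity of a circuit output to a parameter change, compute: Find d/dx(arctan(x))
d/dx[arctan(u)]=u'/(1 + u²), u=x, u'=1

Answer: 1/(1 + x²)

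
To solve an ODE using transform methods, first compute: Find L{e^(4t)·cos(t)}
First shifting: L{e^(at)f(t)}=F(s-a)
L{cos(t)}=s/(s²+1)
Shift: (s-4)/((s-4)²+1)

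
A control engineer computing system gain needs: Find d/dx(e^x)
Chain rule: d/dx[e^u]=e^u · u' where u=x
u'=1

Answer: 1·e^x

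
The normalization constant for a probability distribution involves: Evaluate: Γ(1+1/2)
Γ(n+1/2)=(2n)!√π/(4^n·n!)
=2√π/(4·1)=(1/2)·√π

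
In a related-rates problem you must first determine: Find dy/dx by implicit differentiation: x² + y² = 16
Differentiate both sides: 2x + 2y·(dy/dx) = 0
Solve: dy/dx = -2x/(2y) = -x/y

Answer: dy/dx = -x/y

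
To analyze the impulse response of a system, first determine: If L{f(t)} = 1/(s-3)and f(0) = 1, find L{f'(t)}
L{f'(t)} = s·F(s) - f(0) = s/(s-3) - 1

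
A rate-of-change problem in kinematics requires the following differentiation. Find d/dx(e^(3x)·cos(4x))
Product rule: (fg)'=f'g+fg'
f=e^(3x), f'=3·e^(3x)
g=cos(4x), g'=-4·sin(4x)

Answer: 3·e^(3x)·cos(4x)-4·e^(3x)·sin(4x)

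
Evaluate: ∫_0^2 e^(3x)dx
Antiderivative: (1/3)e^(3x)
Evaluate: (1/3)(e^6 - 1)

Answer: (e^6 - 1)/3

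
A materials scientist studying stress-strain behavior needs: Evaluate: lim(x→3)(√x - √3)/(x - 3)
Multiply by conjugate (√x+√3)/(√x+√3):
=(x - 3)/((x - 3)(√x+√3))=1/(√x+√3)
As x → 3: 1/(2√3)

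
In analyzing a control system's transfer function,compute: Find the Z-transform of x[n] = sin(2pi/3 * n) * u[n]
Z{sin(w0 * n) * u[n]}=z * sin(w0)/(z^2 - 2z * cos(w0) + 1)
With w0=2pi/3: X(z)=z * sin(2pi/3)/(z^2 - 2z * cos(2pi/3) + 1)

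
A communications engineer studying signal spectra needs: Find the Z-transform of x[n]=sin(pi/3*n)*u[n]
Z{sin(w0 * n) * u[n]} = z * sin(w0)/(z^2 - 2z * cos(w0) + 1)
With w0 = pi/3: X(z) = z * sin(pi/3)/(z^2 - 2z * cos(pi/3) + 1)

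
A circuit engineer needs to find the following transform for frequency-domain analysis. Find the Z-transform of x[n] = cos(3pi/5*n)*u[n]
Z{cos(w0 * n) * u[n]}=z(z - cos(w0))/(z^2-2z * cos(w0)+1)
With w0=3pi/5: X(z)=z(z - cos(3pi/5))/(z^2-2z * cos(3pi/5)+1)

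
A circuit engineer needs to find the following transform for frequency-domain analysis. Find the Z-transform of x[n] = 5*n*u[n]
Z{n * u[n]}=z/(z-1)^2
By linearity: Z{5 * n * u[n]}=5z/(z-1)^2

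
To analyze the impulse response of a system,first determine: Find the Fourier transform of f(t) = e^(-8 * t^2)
The Fourier transform of a Gaussian e^(-a*t^2) is sqrt(pi/a)*e^(-omega^2/(4a)).
With a=8: F(omega)=sqrt(pi/8)*e^(-omega^2/32)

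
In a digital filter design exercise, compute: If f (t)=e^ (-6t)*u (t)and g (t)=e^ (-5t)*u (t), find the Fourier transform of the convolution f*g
By the convolution theorem: F{f * g} = F(omega) * G(omega)
F(omega) = 1/(6 + j * omega), G(omega) = 1/(5 + j * omega)
F{f * g} = 1/((6 + j * omega)(5 + j * omega))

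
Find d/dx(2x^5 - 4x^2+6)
Power rule: d/dx(ax^n) = n·a·x^(n-1)
Term by term: 10·x^4-8·x

Answer: 10x^4-8x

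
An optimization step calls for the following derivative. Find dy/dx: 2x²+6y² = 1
Differentiate: 4x + 12y·(dy/dx) = 0
dy/dx = -4x/(12y) = -(1/3)·(x/y)

Answer: dy/dx = -(1/3)·(x/y)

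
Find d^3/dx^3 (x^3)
Apply power rule 3 times:
d^1: 3x^2
d^2: 6x
d^3: 6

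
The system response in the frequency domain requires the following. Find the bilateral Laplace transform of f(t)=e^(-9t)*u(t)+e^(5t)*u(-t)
For e^(-9t)*u(t): L = 1/(s + 9), Re(s) > -9
For e^(5t)*u(-t): L = -1/(s-5), Re(s) < 5
Combined: F(s) = 1/(s + 9) - 1/(s-5), -9 < Re(s) < 5

Answer: 1/(s + 9) - 1/(s-5), ROC: -9 < Re(s) < 5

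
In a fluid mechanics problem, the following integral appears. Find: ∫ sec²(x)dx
Since d/dx[tan(x)] = sec²(x), integral = tan(x)+C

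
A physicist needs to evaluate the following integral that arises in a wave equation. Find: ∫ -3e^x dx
Since d/dx[e^x] = +e^x, we get -3e^x+C

Answer: -3e^x+C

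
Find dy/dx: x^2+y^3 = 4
Differentiate: 2x+3y^2·(dy/dx) = 0
dy/dx = -2x/(3y^2)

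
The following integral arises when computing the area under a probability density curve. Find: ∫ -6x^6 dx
Using power rule: ∫ -6x^6 dx=-6/7 x^7+C=(-6/7)x^7+C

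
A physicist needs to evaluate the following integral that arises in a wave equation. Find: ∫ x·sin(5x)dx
By parts: u=x, dv=sin(5x) dx
du=dx, v=-cos(5x)/5
=-x·cos(5x)/5+sin(5x)/5²+C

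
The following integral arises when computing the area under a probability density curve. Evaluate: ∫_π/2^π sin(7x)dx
Antiderivative: -cos(7x)/7
Evaluate at bounds: [-cos(7·π)/7] - [-cos(7·π/2)/7]
= (-(-1) + (0))/7 = 1/7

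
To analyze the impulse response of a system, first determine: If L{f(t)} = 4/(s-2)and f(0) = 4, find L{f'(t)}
L{f'(t)}=s·F(s) - f(0)=4s/(s-2)-4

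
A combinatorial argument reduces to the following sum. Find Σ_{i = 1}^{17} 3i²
= 3·n(n + 1)(2n + 1)/6 = 3·17·18·35/6 = 5355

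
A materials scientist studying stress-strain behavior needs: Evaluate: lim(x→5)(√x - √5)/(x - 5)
Multiply by conjugate (√x + √5)/(√x + √5):
= (x - 5)/((x - 5)(√x + √5)) = 1/(√x + √5)
As x → 5: 1/(2√5)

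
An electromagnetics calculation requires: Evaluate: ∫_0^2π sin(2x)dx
Antiderivative: -cos(2x)/2
Evaluate at bounds: [-cos(2·2π)/2] - [-cos(2·0)/2]
= (-(1) + (1))/2 = 0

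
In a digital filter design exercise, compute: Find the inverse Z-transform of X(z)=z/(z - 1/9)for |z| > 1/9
Standard pair: z/(z-a) <-> a^n*u[n] for causal signals
With a = 1/9: x[n] = (1/9)^n*u[n]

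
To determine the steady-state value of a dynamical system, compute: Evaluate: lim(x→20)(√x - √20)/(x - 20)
Multiply by conjugate (√x+√20)/(√x+√20):
=(x - 20)/((x - 20)(√x+√20))=1/(√x+√20)
As x → 20: 1/(2√20)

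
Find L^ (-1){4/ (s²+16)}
L^(-1){w/(s²+w²)}=sin(wt)
Here w=4

Answer: sin(4t)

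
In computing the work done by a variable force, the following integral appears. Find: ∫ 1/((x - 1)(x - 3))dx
Partial fractions: 1/((x-1)(x-3))=A/(x-1)+B/(x-3)
A=-1/2, B=1/2
∫ [-1/2· 1/(x-1)+1/2· 1/(x-3)] dx
=(1/2)[ln|x-3| - ln|x-1|]+C

Answer: (1/2)·ln|(x-3)/(x-1)|+C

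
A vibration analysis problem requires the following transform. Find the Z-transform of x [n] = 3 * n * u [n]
Z{n * u[n]}=z/(z-1)^2
By linearity: Z{3 * n * u[n]}=3z/(z-1)^2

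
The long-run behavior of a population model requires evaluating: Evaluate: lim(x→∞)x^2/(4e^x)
Apply L'Hôpital 2 times (∞/∞ each time):
Eventually get 2!/(4e^x) → 0

Answer: 0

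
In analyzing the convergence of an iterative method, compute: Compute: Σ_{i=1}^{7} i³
Using formula: Σ i^3 = [n(n + 1)/2]² = [7·8/2]² = 784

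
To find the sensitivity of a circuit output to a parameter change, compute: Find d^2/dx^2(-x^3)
Apply power rule 2 times:
d^1: -3x^2
d^2: -6x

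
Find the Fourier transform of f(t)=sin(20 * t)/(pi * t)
sin(W*t)/(pi*t) = (W/pi)*sinc(W*t/pi) is the impulse response of the ideal low-pass filter with cutoff W (here W = 20).
Its Fourier transform is a rectangular function:
F(omega) = 1 for |omega| < 20, 0 otherwise

Answer: rect(omega/40) [i.e., 1 for |omega| < 20, 0 otherwise]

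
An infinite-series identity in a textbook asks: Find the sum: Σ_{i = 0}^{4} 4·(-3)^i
Geometric series: S=a(1 - r^n)/(1 - r)
a=4, r=-3, n=5
S=4(1+243)/4=244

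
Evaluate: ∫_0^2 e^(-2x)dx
Antiderivative: (1/(-2))e^(-2x)
Evaluate: (1/(-2))(e^-4 - 1)

Answer: (e^-4 - 1)/(-2)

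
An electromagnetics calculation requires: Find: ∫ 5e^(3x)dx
Since d/dx[e^(3x)] = 3e^(3x), we get 5/3 e^(3x) + C

Answer: (5/3)e^(3x) + C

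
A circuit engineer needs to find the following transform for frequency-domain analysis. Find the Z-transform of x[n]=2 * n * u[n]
Z{n*u[n]}=z/(z-1)^2
By linearity: Z{2*n*u[n]}=2z/(z-1)^2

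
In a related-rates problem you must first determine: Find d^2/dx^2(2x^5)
Apply power rule 2 times:
d^1: 10x^4
d^2: 40x^3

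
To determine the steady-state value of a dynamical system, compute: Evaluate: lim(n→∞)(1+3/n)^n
This is the definition of e^3: lim(1+3/n)^n=e^3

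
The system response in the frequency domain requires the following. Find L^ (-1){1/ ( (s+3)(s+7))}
Partial fractions: 1/((s+3)(s+7))=A/(s+3)+B/(s+7)
Cover-up: A=1/(s+7)|_{s=-3}=1/4; B=1/(s+3)|_{s=-7}=-1/4
L^(-1)=(1/4)e^(-3t) - (1/4)e^(-7t)

Answer: (1/4)(e^(-3t) - e^(-7t))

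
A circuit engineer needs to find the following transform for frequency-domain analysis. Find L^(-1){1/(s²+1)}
L^(-1){w/(s²+w²)} = sin(wt)
Here w = 1

Answer: sin(t)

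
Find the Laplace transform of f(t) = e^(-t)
L{e^(at)} = 1/(s-a)
L{e^(-t)} = 1/(s + 1)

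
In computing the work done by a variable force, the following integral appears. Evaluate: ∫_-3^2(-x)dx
Step 1: Find antiderivative F(x)=(-1/2)x^2
Step 2: F(2) - F(-3)=-2 - (-9/2)=5/2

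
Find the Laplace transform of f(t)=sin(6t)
L{sin(wt)} = w/(s² + w²)
L{sin(6t)} = 6/(s² + 36)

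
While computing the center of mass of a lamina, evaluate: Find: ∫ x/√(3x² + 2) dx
Let u=3x²+2, du=6x dx
∫ (1/6)·u^(-1/2) du=√u/3+C

Answer: √(3x²+2)/3+C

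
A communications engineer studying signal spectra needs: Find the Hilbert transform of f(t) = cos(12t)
The Hilbert transform shifts each frequency component by -pi/2.
H{cos(wt)}=sin(wt)
With w=12: H{cos(12t)}=sin(12t)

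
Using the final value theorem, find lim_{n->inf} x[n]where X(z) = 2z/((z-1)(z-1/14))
Final value theorem: lim x[n] = lim_{z->1} (z-1) * X(z)
(z-1) * X(z) = 2z/(z-1/14)
As z->1: 2/(1-1/14) = 2/(13/14) = 28/13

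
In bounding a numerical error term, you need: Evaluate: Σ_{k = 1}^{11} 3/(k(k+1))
Partial fractions: 3/(k(k+1)) = 3/k - 3/(k+1)
Telescoping sum: 3(1-1/12) = 3·11/12

Answer: 11/4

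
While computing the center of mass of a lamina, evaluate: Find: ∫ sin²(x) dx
Using identity sin²(u) = (1 - cos(2u))/2:
∫ (1 - cos(2x))/2 dx = x/2 - sin(2x)/4 + C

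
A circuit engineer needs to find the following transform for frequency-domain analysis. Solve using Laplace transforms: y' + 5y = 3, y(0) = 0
Take L of both sides: sY(s)-0+5Y(s) = 3/s
Y(s)(s+5) = 3/s+0
Y(s) = 3/(s(s+5))+0/(s+5)
Partial fractions: 3/(s(s+5)) = (3/5)/s - (3/5)/(s+5)
So Y(s) = (3/5)/s - (3/5)/(s+5)
Inverse transform (L^(-1){1/s} = 1, L^(-1){1/(s+5)} = e^(-5t)):

Answer: y(t) = 3/5 - (3/5)·e^(-5t)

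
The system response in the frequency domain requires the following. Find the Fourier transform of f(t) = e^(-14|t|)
Using the standard pair: F{e^(-a|t|)}=2a/(a^2 + omega^2)
With a=14: F(omega)=28/(196 + omega^2)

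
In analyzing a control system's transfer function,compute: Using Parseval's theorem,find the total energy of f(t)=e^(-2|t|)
Parseval's theorem: E=integral |f(t)|^2 dt=(1/2pi) integral |F(omega)|^2 domega
E=integral_{-inf}^{inf} e^(-4|t|) dt=2*integral_0^inf e^(-4t) dt=2/(2*2)=1/2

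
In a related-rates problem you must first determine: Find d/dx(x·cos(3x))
Product rule: (fg)'=f'g + fg'
f=x, f'=1
g=cos(3x), g'=-3·sin(3x)

Answer: cos(3x) - 3x·sin(3x)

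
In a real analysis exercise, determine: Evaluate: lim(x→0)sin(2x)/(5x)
L'Hôpital (0/0): lim 2cos(2x)/5 = 2/5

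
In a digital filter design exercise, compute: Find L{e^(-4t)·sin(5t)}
First shifting: L{e^(at)f(t)} = F(s-a)
L{sin(5t)} = 5/(s²+25)
Shift: 5/((s+4)²+25)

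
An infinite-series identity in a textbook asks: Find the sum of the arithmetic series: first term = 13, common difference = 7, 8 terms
Last term: a_n = 13 + (8 - 1)·7 = 62
Sum = n(a_1 + a_n)/2 = 8(13 + 62)/2 = 300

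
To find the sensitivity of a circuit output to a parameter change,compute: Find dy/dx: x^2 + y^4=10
Differentiate: 2x+4y^3·(dy/dx)=0
dy/dx=-2x/(4y^3)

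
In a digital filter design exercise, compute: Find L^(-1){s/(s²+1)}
L^(-1){s/(s² + w²)}=cos(wt)
Here w=1

Answer: cos(t)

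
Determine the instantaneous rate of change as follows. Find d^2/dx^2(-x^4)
Apply power rule 2 times:
d^1: -4x^3
d^2: -12x^2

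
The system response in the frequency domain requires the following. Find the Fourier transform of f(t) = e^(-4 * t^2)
The Fourier transform of a Gaussian e^(-a*t^2) is sqrt(pi/a)*e^(-omega^2/(4a)).
With a=4: F(omega)=sqrt(pi)/2*e^(-omega^2/16)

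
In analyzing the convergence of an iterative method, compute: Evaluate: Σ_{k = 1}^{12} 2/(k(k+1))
Partial fractions: 2/(k(k + 1))=2/k - 2/(k + 1)
Telescoping sum: 2(1 - 1/13)=2·12/13

Answer: 24/13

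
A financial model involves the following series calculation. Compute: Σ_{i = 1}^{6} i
Using formula: Σ i^1=n(n+1)/2=6·7/2=21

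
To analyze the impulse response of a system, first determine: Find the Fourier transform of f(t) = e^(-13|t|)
Using the standard pair: F{e^(-a|t|)} = 2a/(a^2 + omega^2)
With a = 13: F(omega) = 26/(169 + omega^2)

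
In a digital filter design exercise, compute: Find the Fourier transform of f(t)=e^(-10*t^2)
The Fourier transform of a Gaussian e^(-a*t^2) is sqrt(pi/a)*e^(-omega^2/(4a)).
With a = 10: F(omega) = sqrt(pi/10)*e^(-omega^2/40)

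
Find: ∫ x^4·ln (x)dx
By parts: u=ln(x), dv=x^4 dx
du=1/x dx, v=x^5/5
=x^5·ln(x)/5 - ∫ x^4/5 dx
=x^5·ln(x)/5 - x^5/25 + C

Answer: x^5(ln(x)/5 - 1/25) + C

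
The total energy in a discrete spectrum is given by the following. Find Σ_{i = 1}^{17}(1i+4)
= 1·Σ i + 4·17 = 1·153 + 68 = 221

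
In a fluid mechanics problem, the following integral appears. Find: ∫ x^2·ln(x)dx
By parts: u=ln(x), dv=x^2 dx
du=1/x dx, v=x^3/3
=x^3·ln(x)/3 - ∫ x^2/3 dx
=x^3·ln(x)/3 - x^3/9+C

Answer: x^3(ln(x)/3-1/9)+C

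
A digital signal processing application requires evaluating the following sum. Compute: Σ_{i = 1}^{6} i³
Using formula: Σ i^3 = [n(n+1)/2]² = [6·7/2]² = 441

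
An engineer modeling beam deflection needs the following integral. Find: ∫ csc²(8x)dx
Since d/dx[-cot(8x)] = 8csc²(8x), integral = -cot(8x)/8 + C

Answer: (-1/8)cot(8x) + C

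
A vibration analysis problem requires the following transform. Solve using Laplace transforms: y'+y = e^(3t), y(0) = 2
Take L: sY - 2 + Y=1/(s-3)
Y(s + 1)=1/(s-3) + 2
Y=1/((s-3)(s + 1)) + 2/(s + 1)
Partial fractions: 1/((s-3)(s + 1))=(1/4)/(s-3) - (1/4)/(s + 1)
So Y=(1/4)/(s-3) + (7/4)/(s + 1)
Inverse Laplace transform (L^(-1){1/(s-3)}=e^(3t), L^(-1){1/(s + 1)}=e^(-t)):

Answer: y(t)=(1/4)·e^(3t) + (7/4)·e^(-t)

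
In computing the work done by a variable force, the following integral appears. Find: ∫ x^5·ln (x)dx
By parts: u=ln(x), dv=x^5 dx
du=1/x dx, v=x^6/6
=x^6·ln(x)/6 - ∫ x^5/6 dx
=x^6·ln(x)/6 - x^6/36+C

Answer: x^6(ln(x)/6-1/36)+C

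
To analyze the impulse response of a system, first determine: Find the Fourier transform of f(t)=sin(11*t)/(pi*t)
sin(W*t)/(pi*t)=(W/pi)*sinc(W*t/pi) is the impulse response of the ideal low-pass filter with cutoff W (here W=11).
Its Fourier transform is a rectangular function:
F(omega)=1 for |omega| < 11, 0 otherwise

Answer: rect(omega/22) [i.e., 1 for |omega| < 11, 0 otherwise]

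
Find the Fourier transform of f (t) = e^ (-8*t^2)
The Fourier transform of a Gaussian e^(-a * t^2) is sqrt(pi/a) * e^(-omega^2/(4a)).
With a = 8: F(omega) = sqrt(pi/8) * e^(-omega^2/32)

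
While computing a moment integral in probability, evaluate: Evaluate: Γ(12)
Γ(n) = (n-1)! for positive integers
Γ(12) = 11! = 39916800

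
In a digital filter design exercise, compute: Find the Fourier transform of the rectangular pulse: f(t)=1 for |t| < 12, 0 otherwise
F(omega)=integral from -12 to 12 of e^(-j*omega*t) dt
=2*sin(12*omega)/omega=24*sinc(12*omega/pi)

Answer: 2*sin(12*omega)/omega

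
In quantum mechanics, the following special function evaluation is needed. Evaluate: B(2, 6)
B(x,y) = Γ(x)Γ(y)/Γ(x + y) = (x-1)!(y-1)!/(x + y-1)!
B(2,6) = 1!·5!/7! = 1/42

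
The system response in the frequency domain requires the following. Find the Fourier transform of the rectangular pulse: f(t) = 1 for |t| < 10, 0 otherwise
F(omega) = integral from -10 to 10 of e^(-j * omega * t) dt
= 2 * sin(10 * omega)/omega = 20 * sinc(10 * omega/pi)

Answer: 2 * sin(10 * omega)/omega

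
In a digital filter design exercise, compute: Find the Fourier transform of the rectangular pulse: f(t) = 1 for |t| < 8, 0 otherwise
F(omega) = integral from -8 to 8 of e^(-j*omega*t) dt
= 2*sin(8*omega)/omega = 16*sinc(8*omega/pi)

Answer: 2*sin(8*omega)/omega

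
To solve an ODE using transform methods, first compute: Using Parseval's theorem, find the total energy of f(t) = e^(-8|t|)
Parseval's theorem: E = integral |f(t)|^2 dt = (1/2pi) integral |F(omega)|^2 domega
E = integral_{-inf}^{inf} e^(-16|t|) dt = 2 * integral_0^inf e^(-16t) dt = 2/(2 * 8) = 1/8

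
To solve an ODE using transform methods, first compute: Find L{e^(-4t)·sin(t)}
First shifting: L{e^(at)f(t)} = F(s-a)
L{sin(t)} = 1/(s² + 1)
Shift: 1/((s + 4)² + 1)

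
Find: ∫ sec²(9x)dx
Since d/dx[tan(9x)] = 9sec²(9x), integral = tan(9x)/9+C

Answer: (1/9)tan(9x)+C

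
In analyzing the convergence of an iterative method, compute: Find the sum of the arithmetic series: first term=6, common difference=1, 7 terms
Last term: a_n = 6 + (7 - 1)·1 = 12
Sum = n(a_1 + a_n)/2 = 7(6 + 12)/2 = 63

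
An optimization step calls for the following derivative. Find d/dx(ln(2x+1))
Chain rule: d/dx[ln(u)] = u'/u where u = 2x+1
u' = 2

Answer: (2)/(2x+1)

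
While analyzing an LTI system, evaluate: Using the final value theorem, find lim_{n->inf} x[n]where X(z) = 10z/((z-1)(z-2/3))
Final value theorem: lim x[n] = lim_{z->1} (z-1)*X(z)
(z-1)*X(z) = 10z/(z-2/3)
As z->1: 10/(1-2/3) = 10/(1/3) = 30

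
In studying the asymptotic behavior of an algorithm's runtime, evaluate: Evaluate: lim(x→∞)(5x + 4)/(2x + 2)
Divide numerator and denominator by x:
lim (5 + 4/x)/(2 + 2/x) = 5/2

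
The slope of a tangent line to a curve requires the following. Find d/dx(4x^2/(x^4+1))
Quotient rule: (f/g)' = (f'g - fg')/g²
f = 4x^2, f' = 8x
g = x^4+1, g' = 4x^3

Answer: (8x·(x^4+1)-16x^5)/(x^4+1)²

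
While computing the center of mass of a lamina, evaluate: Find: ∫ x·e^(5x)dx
Integration by parts: u = x, dv = e^(5x) dx
du = dx, v = e^(5x)/5
= x·e^(5x)/5 - ∫ e^(5x)/5 dx
= x·e^(5x)/5 - e^(5x)/25+C

Answer: e^(5x)(x/5-1/25)+C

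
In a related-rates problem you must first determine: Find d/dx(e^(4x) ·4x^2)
Product rule: (fg)'=f'g+fg'
f=e^(4x), f'=4·e^(4x)
g=4x^2, g'=8x

Answer: 16·e^(4x)·x^2+8·e^(4x)·x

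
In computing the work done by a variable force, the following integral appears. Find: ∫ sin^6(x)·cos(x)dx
Let u=sin(x), du=cos(x) dx
∫ u^6 du=u^7/7+C

Answer: sin^7(x)/7+C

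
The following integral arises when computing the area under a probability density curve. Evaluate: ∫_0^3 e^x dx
Antiderivative: e^x
Evaluate: (e^3-1)

Answer: e^3-1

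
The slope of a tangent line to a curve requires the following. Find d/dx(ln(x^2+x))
Chain rule: d/dx[ln(u)]=u'/u where u=x^2 + x
u'=2x + 1

Answer: (2x + 1)/(x^2 + x)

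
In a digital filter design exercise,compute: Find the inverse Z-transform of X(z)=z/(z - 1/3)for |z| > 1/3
Standard pair: z/(z-a) <-> a^n*u[n] for causal signals
With a = 1/3: x[n] = (1/3)^n*u[n]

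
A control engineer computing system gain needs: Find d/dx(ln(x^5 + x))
Chain rule: d/dx[ln(u)]=u'/u where u=x^5+x
u'=5x^4+1

Answer: (5x^4+1)/(x^5+x)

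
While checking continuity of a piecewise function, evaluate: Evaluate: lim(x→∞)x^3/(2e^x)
Apply L'Hôpital 3 times (∞/∞ each time):
Eventually get 3!/(2e^x) → 0

Answer: 0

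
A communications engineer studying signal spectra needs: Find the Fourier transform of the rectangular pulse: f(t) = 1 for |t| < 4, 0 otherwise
F(omega)=integral from -4 to 4 of e^(-j*omega*t) dt
=2*sin(4*omega)/omega=8*sinc(4*omega/pi)

Answer: 2*sin(4*omega)/omega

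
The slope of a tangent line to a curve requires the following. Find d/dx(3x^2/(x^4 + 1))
Quotient rule: (f/g)' = (f'g - fg')/g²
f = 3x^2, f' = 6x
g = x^4+1, g' = 4x^3

Answer: (6x·(x^4+1)-12x^5)/(x^4+1)²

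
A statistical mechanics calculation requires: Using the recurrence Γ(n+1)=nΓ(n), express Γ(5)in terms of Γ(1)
Γ(5)=4Γ(4)=4·3Γ(3)=...=4!·Γ(1)=24·Γ(1)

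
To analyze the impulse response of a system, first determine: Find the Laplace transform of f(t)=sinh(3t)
L{sinh(at)} = a/(s²-a²)
L{sinh(3t)} = 3/(s²-9)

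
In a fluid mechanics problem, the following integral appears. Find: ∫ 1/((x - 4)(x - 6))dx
Partial fractions: 1/((x-4)(x-6)) = A/(x-4) + B/(x-6)
A = -1/2, B = 1/2
∫ [-1/2· 1/(x-4) + 1/2· 1/(x-6)] dx
= (1/2)[ln|x-6| - ln|x-4|] + C

Answer: (1/2)·ln|(x-6)/(x-4)| + C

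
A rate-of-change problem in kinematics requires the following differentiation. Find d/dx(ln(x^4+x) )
Chain rule: d/dx[ln(u)]=u'/u where u=x^4 + x
u'=4x^3 + 1

Answer: (4x^3 + 1)/(x^4 + x)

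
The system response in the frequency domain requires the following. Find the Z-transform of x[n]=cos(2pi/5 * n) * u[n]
Z{cos(w0*n)*u[n]} = z(z - cos(w0))/(z^2 - 2z*cos(w0) + 1)
With w0 = 2pi/5: X(z) = z(z - cos(2pi/5))/(z^2 - 2z*cos(2pi/5) + 1)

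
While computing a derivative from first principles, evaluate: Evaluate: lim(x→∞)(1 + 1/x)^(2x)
Rewrite as [(1 + 1/x)^x]^2.
lim(1 + 1/x)^x=e^1, so limit=(e^1)^2=e^2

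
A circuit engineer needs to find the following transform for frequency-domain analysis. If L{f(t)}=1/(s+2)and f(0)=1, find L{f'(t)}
L{f'(t)}=s·F(s) - f(0)=s/(s + 2) - 1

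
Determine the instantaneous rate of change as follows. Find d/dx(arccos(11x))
d/dx[arccos(u)]=-u'/√(1-u²), u=11x, u'=11

Answer: -11/√(1 - 121x²)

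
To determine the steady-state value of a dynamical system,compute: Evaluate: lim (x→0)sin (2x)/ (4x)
L'Hôpital (0/0): lim 2cos(2x)/4=2/4

Answer: 1/2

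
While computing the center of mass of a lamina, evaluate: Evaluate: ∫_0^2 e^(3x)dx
Antiderivative: (1/3)e^(3x)
Evaluate: (1/3)(e^6-1)

Answer: (e^6-1)/3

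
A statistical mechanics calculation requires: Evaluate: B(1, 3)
B(x,y) = Γ(x)Γ(y)/Γ(x + y) = (x-1)!(y-1)!/(x + y-1)!
B(1,3) = 0!·2!/3! = 1/3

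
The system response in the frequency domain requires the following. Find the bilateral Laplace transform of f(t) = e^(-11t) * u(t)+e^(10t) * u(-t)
For e^(-11t) * u(t): L=1/(s + 11), Re(s) > -11
For e^(10t) * u(-t): L=-1/(s-10), Re(s) < 10
Combined: F(s)=1/(s + 11) - 1/(s-10), -11 < Re(s) < 10

Answer: 1/(s + 11) - 1/(s-10), ROC: -11 < Re(s) < 10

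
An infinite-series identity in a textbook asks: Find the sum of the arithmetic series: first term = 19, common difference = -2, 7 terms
Last term: a_n = 19 + (7 - 1)·-2 = 7
Sum = n(a_1 + a_n)/2 = 7(19 + 7)/2 = 91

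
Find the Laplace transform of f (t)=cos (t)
L{cos(wt)}=s/(s²+w²)
L{cos(t)}=s/(s²+1)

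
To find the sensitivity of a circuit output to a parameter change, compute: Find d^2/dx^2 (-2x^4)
Apply power rule 2 times:
d^1: -8x^3
d^2: -24x^2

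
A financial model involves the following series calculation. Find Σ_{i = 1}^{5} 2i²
=2·n(n+1)(2n+1)/6=2·5·6·11/6=110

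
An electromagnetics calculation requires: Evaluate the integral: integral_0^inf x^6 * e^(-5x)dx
This is a Gamma integral. Substitute u = 5x (du = 5 dx):
integral_0^inf x^6 * e^(-5x) dx = (1/5^7) integral_0^inf u^6 * e^(-u) du
= Gamma(7)/5^7 = 6!/5^7 = 720/78125

Answer: 144/15625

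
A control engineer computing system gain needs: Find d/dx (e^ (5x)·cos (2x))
Product rule: (fg)' = f'g+fg'
f = e^(5x), f' = 5·e^(5x)
g = cos(2x), g' = -2·sin(2x)

Answer: 5·e^(5x)·cos(2x)-2·e^(5x)·sin(2x)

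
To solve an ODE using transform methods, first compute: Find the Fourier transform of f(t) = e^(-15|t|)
Using the standard pair: F{e^(-a|t|)} = 2a/(a^2+omega^2)
With a = 15: F(omega) = 30/(225+omega^2)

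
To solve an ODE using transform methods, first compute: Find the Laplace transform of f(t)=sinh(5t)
L{sinh(at)}=a/(s²-a²)
L{sinh(5t)}=5/(s²-25)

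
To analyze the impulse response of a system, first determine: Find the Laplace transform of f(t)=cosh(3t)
L{cosh(at)} = s/(s²-a²)
L{cosh(3t)} = s/(s²-9)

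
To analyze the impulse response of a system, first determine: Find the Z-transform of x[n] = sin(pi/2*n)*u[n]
Z{sin(w0 * n) * u[n]} = z * sin(w0)/(z^2-2z * cos(w0)+1)
With w0 = pi/2: X(z) = z * sin(pi/2)/(z^2-2z * cos(pi/2)+1)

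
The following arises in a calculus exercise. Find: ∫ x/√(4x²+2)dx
Let u = 4x² + 2, du = 8x dx
∫ (1/8)·u^(-1/2) du = √u/4 + C

Answer: √(4x² + 2)/4 + C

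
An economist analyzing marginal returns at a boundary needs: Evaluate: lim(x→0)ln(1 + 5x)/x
L'Hôpital (0/0): lim 5/(1+5x) / 1 = 5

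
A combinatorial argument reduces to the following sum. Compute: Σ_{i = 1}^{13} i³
Using formula: Σ i^3=[n(n + 1)/2]²=[13·14/2]²=8281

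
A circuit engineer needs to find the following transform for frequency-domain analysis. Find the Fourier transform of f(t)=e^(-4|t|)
Using the standard pair: F{e^(-a|t|)} = 2a/(a^2 + omega^2)
With a = 4: F(omega) = 8/(16 + omega^2)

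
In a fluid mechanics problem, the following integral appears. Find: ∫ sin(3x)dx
Using substitution u=3x: ∫ sin(u) du/3=-cos(u)/3+C

Answer: (-1/3)cos(3x)+C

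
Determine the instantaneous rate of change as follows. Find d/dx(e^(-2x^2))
Chain rule: d/dx[e^u] = e^u · u' where u = -2x^2
u' = -4x

Answer: -4x·e^(-2x^2)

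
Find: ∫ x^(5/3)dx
Power rule: ∫ x^(5/3) dx = x^(8/3)/(8/3)+C

Answer: (3/8)·x^(8/3)+C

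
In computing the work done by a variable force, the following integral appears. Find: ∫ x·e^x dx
Integration by parts: u=x, dv=e^x dx
du=dx, v=e^x
=x·e^x - ∫ e^x dx
=x·e^x - e^x + C

Answer: e^x(x - 1) + C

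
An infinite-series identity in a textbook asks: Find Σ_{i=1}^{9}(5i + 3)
= 5·Σ i+3·9 = 5·45+27 = 252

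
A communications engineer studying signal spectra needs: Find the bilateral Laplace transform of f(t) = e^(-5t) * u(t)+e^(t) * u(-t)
For e^(-5t)*u(t): L=1/(s+5), Re(s) > -5
For e^(t)*u(-t): L=-1/(s-1), Re(s) < 1
Combined: F(s)=1/(s+5)-1/(s-1), -5 < Re(s) < 1

Answer: 1/(s+5)-1/(s-1), ROC: -5 < Re(s) < 1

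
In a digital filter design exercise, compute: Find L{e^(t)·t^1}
First shifting: L{e^(at)f(t)}=F(s-a)
L{t^1}=1/s^2
Shift s → s-1: 1/(s-1)^2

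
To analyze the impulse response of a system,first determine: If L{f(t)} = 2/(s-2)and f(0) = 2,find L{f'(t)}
L{f'(t)}=s·F(s) - f(0)=2s/(s-2)-2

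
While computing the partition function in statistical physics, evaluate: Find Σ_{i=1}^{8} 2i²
= 2·n(n + 1)(2n + 1)/6 = 2·8·9·17/6 = 408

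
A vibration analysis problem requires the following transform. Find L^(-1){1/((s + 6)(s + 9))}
Partial fractions: 1/((s + 6)(s + 9)) = A/(s + 6) + B/(s + 9)
Cover-up: A = 1/(s + 9)|_{s = -6} = 1/3; B = 1/(s + 6)|_{s = -9} = -1/3
L^(-1) = (1/3)e^(-6t) - (1/3)e^(-9t)

Answer: (1/3)(e^(-6t) - e^(-9t))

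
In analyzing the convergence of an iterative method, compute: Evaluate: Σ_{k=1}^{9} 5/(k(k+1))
Partial fractions: 5/(k(k+1)) = 5/k - 5/(k+1)
Telescoping sum: 5(1-1/10) = 5·9/10

Answer: 9/2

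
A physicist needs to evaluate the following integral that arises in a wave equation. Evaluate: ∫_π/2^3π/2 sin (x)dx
Antiderivative: -cos(x)
Evaluate at bounds: [-cos(1·3π/2)/1] - [-cos(1·π/2)/1]
= (-(0)+(0))/1 = 0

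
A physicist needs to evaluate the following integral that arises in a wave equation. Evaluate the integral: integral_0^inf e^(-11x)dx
integral_0^inf e^(-11x) dx=[-1/11 * e^(-11x)]_0^inf
=0 - (-1/11)=1/11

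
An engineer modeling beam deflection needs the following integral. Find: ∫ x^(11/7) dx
Power rule: ∫ x^(11/7) dx = x^(18/7)/(18/7) + C

Answer: (7/18)·x^(18/7) + C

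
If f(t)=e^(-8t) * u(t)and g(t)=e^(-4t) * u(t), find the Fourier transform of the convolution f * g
By the convolution theorem: F{f*g} = F(omega)*G(omega)
F(omega) = 1/(8+j*omega), G(omega) = 1/(4+j*omega)
F{f*g} = 1/((8+j*omega)(4+j*omega))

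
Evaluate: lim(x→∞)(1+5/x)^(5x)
Rewrite as [(1+5/x)^x]^5.
lim(1+5/x)^x=e^5, so limit=(e^5)^5=e^25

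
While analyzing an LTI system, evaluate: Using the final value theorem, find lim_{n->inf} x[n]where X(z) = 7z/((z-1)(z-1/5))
Final value theorem: lim x[n]=lim_{z->1} (z-1)*X(z)
(z-1)*X(z)=7z/(z-1/5)
As z->1: 7/(1 - 1/5)=7/(4/5)=35/4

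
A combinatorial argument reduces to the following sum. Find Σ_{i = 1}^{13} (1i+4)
=1·Σ i + 4·13=1·91 + 52=143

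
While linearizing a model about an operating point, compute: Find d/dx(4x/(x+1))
Quotient rule: (f/g)'=(f'g - fg')/g²
f=4x, f'=4
g=x+1, g'=1

Answer: (4·(x+1)-4x)/(x+1)²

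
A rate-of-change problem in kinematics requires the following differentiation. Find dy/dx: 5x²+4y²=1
Differentiate: 10x + 8y·(dy/dx)=0
dy/dx=-10x/(8y)=-(5/4)·(x/y)

Answer: dy/dx=-(5/4)·(x/y)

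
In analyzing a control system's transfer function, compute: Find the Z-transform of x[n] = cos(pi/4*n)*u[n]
Z{cos(w0*n)*u[n]}=z(z - cos(w0))/(z^2 - 2z*cos(w0) + 1)
With w0=pi/4: X(z)=z(z - cos(pi/4))/(z^2 - 2z*cos(pi/4) + 1)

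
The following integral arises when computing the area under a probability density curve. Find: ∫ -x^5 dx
Using power rule: ∫ -x^5 dx = -1/6 x^6+C = (-1/6)x^6+C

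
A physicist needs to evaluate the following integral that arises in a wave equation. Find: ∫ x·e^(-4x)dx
Integration by parts: u = x, dv = e^(-4x) dx
du = dx, v = e^(-4x)/(-4)
= x·e^(-4x)/(-4) - ∫ e^(-4x)/(-4) dx
= x·e^(-4x)/(-4) - e^(-4x)/16+C

Answer: e^(-4x)(x/(-4)-1/16)+C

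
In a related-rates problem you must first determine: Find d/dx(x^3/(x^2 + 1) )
Quotient rule: (f/g)' = (f'g - fg')/g²
f = x^3, f' = 3x^2
g = x^2+1, g' = 2x

Answer: (3x^2·(x^2+1)-2x^4)/(x^2+1)²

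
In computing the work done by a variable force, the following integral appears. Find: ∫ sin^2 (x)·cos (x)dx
Let u = sin(x), du = cos(x) dx
∫ u^2 du = u^3/3 + C

Answer: sin^3(x)/3 + C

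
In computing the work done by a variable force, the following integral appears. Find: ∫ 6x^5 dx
Using power rule: ∫ 6x^5 dx = 6/6 x^6 + C = x^6 + C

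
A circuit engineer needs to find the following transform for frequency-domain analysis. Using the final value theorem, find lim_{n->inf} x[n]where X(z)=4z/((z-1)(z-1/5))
Final value theorem: lim x[n] = lim_{z->1} (z-1) * X(z)
(z-1) * X(z) = 4z/(z-1/5)
As z->1: 4/(1 - 1/5) = 4/(4/5) = 5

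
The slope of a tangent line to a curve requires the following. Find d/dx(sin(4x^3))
Chain rule: d/dx[sin(u)] = cos(u)·u' where u = 4x^3
u' = 12x^2

Answer: 12x^2·cos(4x^3)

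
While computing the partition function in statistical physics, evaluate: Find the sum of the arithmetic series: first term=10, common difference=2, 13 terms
Last term: a_n = 10+(13-1)·2 = 34
Sum = n(a_1+a_n)/2 = 13(10+34)/2 = 286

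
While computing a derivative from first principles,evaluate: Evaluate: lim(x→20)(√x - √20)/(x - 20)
Multiply by conjugate (√x + √20)/(√x + √20):
= (x - 20)/((x - 20)(√x + √20)) = 1/(√x + √20)
As x → 20: 1/(2√20)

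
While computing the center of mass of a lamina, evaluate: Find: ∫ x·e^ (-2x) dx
Integration by parts: u=x, dv=e^(-2x) dx
du=dx, v=e^(-2x)/(-2)
=x·e^(-2x)/(-2) - ∫ e^(-2x)/(-2) dx
=x·e^(-2x)/(-2) - e^(-2x)/4+C

Answer: e^(-2x)(x/(-2)-1/4)+C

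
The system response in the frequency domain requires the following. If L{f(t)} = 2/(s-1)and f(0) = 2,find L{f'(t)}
L{f'(t)} = s·F(s) - f(0) = 2s/(s-1)-2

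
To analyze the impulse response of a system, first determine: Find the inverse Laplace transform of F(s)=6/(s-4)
L^(-1){6/(s-a)} = c·e^(at)
Here a = 4, c = 6

Answer: 6e^(4t)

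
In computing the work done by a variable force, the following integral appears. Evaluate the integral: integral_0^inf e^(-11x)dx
integral_0^inf e^(-11x) dx = [-1/11*e^(-11x)]_0^inf
= 0 - (-1/11) = 1/11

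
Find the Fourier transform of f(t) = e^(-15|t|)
Using the standard pair: F{e^(-a|t|)}=2a/(a^2 + omega^2)
With a=15: F(omega)=30/(225 + omega^2)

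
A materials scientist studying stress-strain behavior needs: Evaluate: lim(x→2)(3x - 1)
Polynomial is continuous, so substitute x=2:
3·2-1=5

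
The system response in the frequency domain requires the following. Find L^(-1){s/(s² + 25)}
L^(-1){s/(s² + w²)}=cos(wt)
Here w=5

Answer: cos(5t)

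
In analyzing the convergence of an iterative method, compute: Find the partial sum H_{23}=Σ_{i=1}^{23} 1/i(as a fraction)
H_23 = 1 + 1/2 + 1/3 + ... + 1/23
= 444316699/118982864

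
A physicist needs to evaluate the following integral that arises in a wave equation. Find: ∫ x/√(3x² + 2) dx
Let u = 3x²+2, du = 6x dx
∫ (1/6)·u^(-1/2) du = √u/3+C

Answer: √(3x²+2)/3+C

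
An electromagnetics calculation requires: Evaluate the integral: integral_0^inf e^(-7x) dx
integral_0^inf e^(-7x) dx = [-1/7 * e^(-7x)]_0^inf
= 0 - (-1/7) = 1/7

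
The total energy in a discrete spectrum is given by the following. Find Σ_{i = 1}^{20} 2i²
= 2·n(n+1)(2n+1)/6 = 2·20·21·41/6 = 5740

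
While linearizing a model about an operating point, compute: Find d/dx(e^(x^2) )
Chain rule: d/dx[e^u] = e^u · u' where u = x^2
u' = 2x

Answer: 2x·e^(x^2)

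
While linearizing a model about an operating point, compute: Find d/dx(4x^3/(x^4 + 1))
Quotient rule: (f/g)' = (f'g - fg')/g²
f = 4x^3, f' = 12x^2
g = x^4 + 1, g' = 4x^3

Answer: (12x^2·(x^4 + 1) - 16x^6)/(x^4 + 1)²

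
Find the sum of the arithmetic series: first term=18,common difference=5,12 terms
Last term: a_n=18+(12-1)·5=73
Sum=n(a_1+a_n)/2=12(18+73)/2=546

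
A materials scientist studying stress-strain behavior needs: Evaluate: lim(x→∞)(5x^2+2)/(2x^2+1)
Divide numerator and denominator by x^2:
lim (5+2/x^2)/(2+1/x^2) = 5/2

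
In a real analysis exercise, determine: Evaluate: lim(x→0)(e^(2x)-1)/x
L'Hôpital (0/0): lim 2e^(2x)/1 = 2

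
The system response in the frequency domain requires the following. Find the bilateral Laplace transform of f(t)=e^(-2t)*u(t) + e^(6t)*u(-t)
For e^(-2t) * u(t): L = 1/(s+2), Re(s) > -2
For e^(6t) * u(-t): L = -1/(s-6), Re(s) < 6
Combined: F(s) = 1/(s+2)-1/(s-6), -2 < Re(s) < 6

Answer: 1/(s+2)-1/(s-6), ROC: -2 < Re(s) < 6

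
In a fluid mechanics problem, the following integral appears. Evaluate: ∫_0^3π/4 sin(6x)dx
Antiderivative: -cos(6x)/6
Evaluate at bounds: [-cos(6·3π/4)/6] - [-cos(6·0)/6]
=(-(0) + (1))/6=1/6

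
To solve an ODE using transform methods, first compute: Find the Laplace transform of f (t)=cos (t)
L{cos(wt)} = s/(s² + w²)
L{cos(t)} = s/(s² + 1)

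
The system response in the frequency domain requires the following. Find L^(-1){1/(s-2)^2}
L^(-1){1/(s-a)^n} = t^(n-1)·e^(at)/(n-1)!
Here a = 2, n = 2: t^1·e^(2t)/1

Answer: t·e^(2t)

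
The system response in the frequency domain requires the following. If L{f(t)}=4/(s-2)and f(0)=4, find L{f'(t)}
L{f'(t)}=s·F(s) - f(0)=4s/(s-2) - 4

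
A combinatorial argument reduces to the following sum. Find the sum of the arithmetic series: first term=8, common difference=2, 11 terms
Last term: a_n = 8+(11-1)·2 = 28
Sum = n(a_1+a_n)/2 = 11(8+28)/2 = 198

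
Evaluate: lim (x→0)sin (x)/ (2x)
L'Hôpital (0/0): lim cos(x)/2=1/2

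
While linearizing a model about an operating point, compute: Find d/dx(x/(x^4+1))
Quotient rule: (f/g)'=(f'g - fg')/g²
f=x, f'=1
g=x^4 + 1, g'=4x^3

Answer: (1·(x^4 + 1) - 4x^4)/(x^4 + 1)²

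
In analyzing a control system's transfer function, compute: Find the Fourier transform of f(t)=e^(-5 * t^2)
The Fourier transform of a Gaussian e^(-a*t^2) is sqrt(pi/a)*e^(-omega^2/(4a)).
With a = 5: F(omega) = sqrt(pi/5)*e^(-omega^2/20)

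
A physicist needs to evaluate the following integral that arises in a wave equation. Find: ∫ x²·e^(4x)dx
Integration by parts twice:
First: u=x², dv=e^(4x) dx => x²e^(4x)/4 - (2/4)∫ xe^(4x) dx
Second (∫ xe^(4x) dx): xe^(4x)/4 - e^(4x)/16
Combining: e^(4x)(x²/4-2x/16+2/64)+C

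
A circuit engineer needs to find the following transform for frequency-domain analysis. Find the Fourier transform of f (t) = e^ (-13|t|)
Using the standard pair: F{e^(-a|t|)} = 2a/(a^2 + omega^2)
With a = 13: F(omega) = 26/(169 + omega^2)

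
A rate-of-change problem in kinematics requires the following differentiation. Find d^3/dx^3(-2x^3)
Apply power rule 3 times:
d^1: -6x^2
d^2: -12x
d^3: -12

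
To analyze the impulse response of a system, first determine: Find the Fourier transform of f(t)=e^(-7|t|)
Using the standard pair: F{e^(-a|t|)} = 2a/(a^2+omega^2)
With a = 7: F(omega) = 14/(49+omega^2)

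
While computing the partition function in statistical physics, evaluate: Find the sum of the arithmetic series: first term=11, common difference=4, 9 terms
Last term: a_n = 11+(9-1)·4 = 43
Sum = n(a_1+a_n)/2 = 9(11+43)/2 = 243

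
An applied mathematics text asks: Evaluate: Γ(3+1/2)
Γ(n + 1/2)=(2n)!√π/(4^n·n!)
=720√π/(64·6)=(15/8)·√π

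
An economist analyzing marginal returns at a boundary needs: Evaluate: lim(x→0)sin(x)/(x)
L'Hôpital (0/0): lim cos(x)/1=1/1

Answer: 1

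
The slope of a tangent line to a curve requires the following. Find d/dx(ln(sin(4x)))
Chain rule: d/dx[ln(u)] = u'/u where u = sin(4x)
u' = 4cos(4x)

Answer: (4cos(4x))/(sin(4x))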